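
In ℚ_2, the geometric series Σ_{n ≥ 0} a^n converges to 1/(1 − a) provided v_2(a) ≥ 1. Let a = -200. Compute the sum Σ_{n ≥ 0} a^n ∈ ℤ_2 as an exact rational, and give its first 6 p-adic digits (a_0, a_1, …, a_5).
Σ a^n = 1/(1 − a) = 1/201;  first 6 digits = (1, 0, 0, 1, 1, 1)

v_2(a) = 3 ≥ 1, so the series converges in ℤ_2 to 1/(1 − a) = 1/(1 − (-200)) = 1/201. Expand this rational in ℤ_2: compute digits iteratively via d_i = x_i mod 2, x_{i+1} = (x_i − d_i)/2. The first 6 digits are (1, 0, 0, 1, 1, 1).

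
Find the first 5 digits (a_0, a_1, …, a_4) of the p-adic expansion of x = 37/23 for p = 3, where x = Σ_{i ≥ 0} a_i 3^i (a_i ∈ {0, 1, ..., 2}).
(a_0, …, a_4) = (2, 0, 1, 2, 0)

v_3(37/23) = 0 (numerator and denominator both coprime to 3), so x ∈ ℤ_3^×. Compute digits iteratively via a_i = x_i mod 3, x_{i+1} = (x_i − a_i)/3, with x_0 = x:
  x_0 = 37/23;  a_0 = 2;  x_1 = (x_0 − 2)/3 = -3/23
  x_1 = -3/23;  a_1 = 0;  x_2 = (x_1 − 0)/3 = -1/23
  x_2 = -1/23;  a_2 = 1;  x_3 = (x_2 − 1)/3 = -8/23
  x_3 = -8/23;  a_3 = 2;  x_4 = (x_3 − 2)/3 = -18/23
  x_4 = -18/23;  a_4 = 0;  x_5 = (x_4 − 0)/3 = -6/23
Digits: (2, 0, 1, 2, 0).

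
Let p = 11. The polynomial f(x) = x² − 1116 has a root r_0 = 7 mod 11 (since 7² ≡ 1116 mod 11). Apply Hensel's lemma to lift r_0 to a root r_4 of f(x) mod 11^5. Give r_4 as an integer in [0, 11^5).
r_4 = 73971 (mod 161051)

Hensel's recurrence: r_{i+1} = r_i − f(r_i)·(f′(r_i))^{-1} mod 11^{i+2}, with f′(x) = 2x. Iterate:
  r_0 = 7 (mod 11)
  r_1 = 40 (mod 121)
  r_2 = 766 (mod 1331)
  r_3 = 766 (mod 14641)
  r_4 = 73971 (mod 161051)
Final: r_4 = 73971, and one checks f(r_4) ≡ 0 mod 11^5.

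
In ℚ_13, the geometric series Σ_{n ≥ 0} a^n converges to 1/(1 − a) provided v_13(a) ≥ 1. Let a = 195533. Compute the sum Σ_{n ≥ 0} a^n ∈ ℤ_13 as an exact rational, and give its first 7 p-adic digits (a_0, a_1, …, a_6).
Σ a^n = 1/(1 − a) = -1/195532;  first 7 digits = (1, 0, 0, 11, 6, 0, 4)

v_13(a) = 3 ≥ 1, so the series converges in ℤ_13 to 1/(1 − a) = 1/(1 − 195533) = -1/195532. Expand this rational in ℤ_13: compute digits iteratively via d_i = x_i mod 13, x_{i+1} = (x_i − d_i)/13. The first 7 digits are (1, 0, 0, 11, 6, 0, 4).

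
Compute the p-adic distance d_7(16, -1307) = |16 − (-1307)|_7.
d_7(16, -1307) = 1/49

Step 1 — x − y = 16 − (-1307) = 1323. Step 2 — v_7(1323) = 2 (factor: 1323 = (7^2 · 27); the sign does not affect v_p). Step 3 — |x − y|_7 = 7^{-2} = 1/49.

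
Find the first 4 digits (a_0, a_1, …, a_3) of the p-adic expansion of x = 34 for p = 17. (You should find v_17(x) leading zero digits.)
(a_0, …, a_3) = (0, 2, 0, 0)

v_17(34) = 1, so a_0 = ... = a_0 = 0. Factor out: x = 17^1 · u with u = 2 a unit in ℤ_17. Expand u iteratively via a_{v+i} = u_i mod 17, u_{i+1} = (u_i − a_{v+i})/17:
  u_0 = 2;  a_1 = 2;  u_1 = (u_0 − 2)/17 = 0
  u_1 = 0;  a_2 = 0;  u_2 = (u_1 − 0)/17 = 0
  u_2 = 0;  a_3 = 0;  u_3 = (u_2 − 0)/17 = 0
Digits: (0, 2, 0, 0).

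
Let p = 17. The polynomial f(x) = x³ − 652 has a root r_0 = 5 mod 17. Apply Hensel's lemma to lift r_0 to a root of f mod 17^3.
r_2 = 1484 (mod 4913)

Hensel: r_{i+1} = r_i − f(r_i)/f′(r_i) mod 17^{i+2}, where f′(x) = 3x². Iterate:
  r_0 = 5 (mod 17)
  r_1 = 39 (mod 289)
  r_2 = 1484 (mod 4913)
Final: r = 1484 with f(r) ≡ 0 mod 17^3.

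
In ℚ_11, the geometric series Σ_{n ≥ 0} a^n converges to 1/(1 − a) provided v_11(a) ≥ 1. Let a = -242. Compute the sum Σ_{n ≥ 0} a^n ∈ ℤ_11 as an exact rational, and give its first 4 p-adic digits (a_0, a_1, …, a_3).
Σ a^n = 1/(1 − a) = 1/243;  first 4 digits = (1, 0, 9, 10)

v_11(a) = 2 ≥ 1, so the series converges in ℤ_11 to 1/(1 − a) = 1/(1 − (-242)) = 1/243. Expand this rational in ℤ_11: compute digits iteratively via d_i = x_i mod 11, x_{i+1} = (x_i − d_i)/11. The first 4 digits are (1, 0, 9, 10).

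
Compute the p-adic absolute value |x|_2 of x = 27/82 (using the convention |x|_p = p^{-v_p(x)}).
|27/82|_2 = 2

Step 1 — compute v_2(x) by factoring powers of 2 out of the numerator and denominator: v_2(27/82) = -1. Step 2 — apply |x|_p = p^{-v_p(x)} = 2^{1} = 2.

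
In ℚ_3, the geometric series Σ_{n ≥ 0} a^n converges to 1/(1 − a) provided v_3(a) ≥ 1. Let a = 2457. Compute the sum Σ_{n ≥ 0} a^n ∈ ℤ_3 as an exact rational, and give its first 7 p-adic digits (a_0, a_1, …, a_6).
Σ a^n = 1/(1 − a) = -1/2456;  first 7 digits = (1, 0, 0, 1, 0, 1, 1)

v_3(a) = 3 ≥ 1, so the series converges in ℤ_3 to 1/(1 − a) = 1/(1 − 2457) = -1/2456. Expand this rational in ℤ_3: compute digits iteratively via d_i = x_i mod 3, x_{i+1} = (x_i − d_i)/3. The first 7 digits are (1, 0, 0, 1, 0, 1, 1).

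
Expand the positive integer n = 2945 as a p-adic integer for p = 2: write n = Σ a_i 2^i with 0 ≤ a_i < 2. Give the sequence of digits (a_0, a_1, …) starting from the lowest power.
(a_0, a_1, …) = (1, 0, 0, 0, 0, 0, 0, 1, 1, 1, 0, 1)

Repeated division by 2 gives the digits low-to-high: 2945 = 1 + 1·2^7 + 1·2^8 + 1·2^9 + 1·2^11. Digit sequence: (1, 0, 0, 0, 0, 0, 0, 1, 1, 1, 0, 1).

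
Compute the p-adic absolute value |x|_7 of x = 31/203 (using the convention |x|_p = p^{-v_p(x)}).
|31/203|_7 = 7

Step 1 — compute v_7(x) by factoring powers of 7 out of the numerator and denominator: v_7(31/203) = -1. Step 2 — apply |x|_p = p^{-v_p(x)} = 7^{1} = 7.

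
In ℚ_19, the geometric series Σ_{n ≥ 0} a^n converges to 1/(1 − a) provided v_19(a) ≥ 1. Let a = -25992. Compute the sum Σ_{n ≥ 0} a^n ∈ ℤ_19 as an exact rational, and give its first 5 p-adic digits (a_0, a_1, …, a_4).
Σ a^n = 1/(1 − a) = 1/25993;  first 5 digits = (1, 0, 4, 15, 15)

v_19(a) = 2 ≥ 1, so the series converges in ℤ_19 to 1/(1 − a) = 1/(1 − (-25992)) = 1/25993. Expand this rational in ℤ_19: compute digits iteratively via d_i = x_i mod 19, x_{i+1} = (x_i − d_i)/19. The first 5 digits are (1, 0, 4, 15, 15).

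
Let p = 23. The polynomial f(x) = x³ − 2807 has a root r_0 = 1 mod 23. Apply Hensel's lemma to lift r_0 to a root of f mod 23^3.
r_2 = 760 (mod 12167)

Hensel: r_{i+1} = r_i − f(r_i)/f′(r_i) mod 23^{i+2}, where f′(x) = 3x². Iterate:
  r_0 = 1 (mod 23)
  r_1 = 231 (mod 529)
  r_2 = 760 (mod 12167)
Final: r = 760 with f(r) ≡ 0 mod 23^3.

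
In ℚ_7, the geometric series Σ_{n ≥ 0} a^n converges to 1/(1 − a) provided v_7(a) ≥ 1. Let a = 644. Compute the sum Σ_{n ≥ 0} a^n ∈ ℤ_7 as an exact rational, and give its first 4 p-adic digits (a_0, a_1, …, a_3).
Σ a^n = 1/(1 − a) = -1/643;  first 4 digits = (1, 1, 0, 1)

v_7(a) = 1 ≥ 1, so the series converges in ℤ_7 to 1/(1 − a) = 1/(1 − 644) = -1/643. Expand this rational in ℤ_7: compute digits iteratively via d_i = x_i mod 7, x_{i+1} = (x_i − d_i)/7. The first 4 digits are (1, 1, 0, 1).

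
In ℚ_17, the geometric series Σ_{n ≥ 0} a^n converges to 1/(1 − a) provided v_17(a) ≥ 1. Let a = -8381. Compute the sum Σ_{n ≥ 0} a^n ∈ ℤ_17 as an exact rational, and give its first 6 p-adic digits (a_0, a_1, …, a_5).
Σ a^n = 1/(1 − a) = 1/8382;  first 6 digits = (1, 0, 5, 15, 7, 15)

v_17(a) = 2 ≥ 1, so the series converges in ℤ_17 to 1/(1 − a) = 1/(1 − (-8381)) = 1/8382. Expand this rational in ℤ_17: compute digits iteratively via d_i = x_i mod 17, x_{i+1} = (x_i − d_i)/17. The first 6 digits are (1, 0, 5, 15, 7, 15).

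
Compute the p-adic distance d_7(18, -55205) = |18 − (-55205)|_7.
d_7(18, -55205) = 1/2401

Step 1 — x − y = 18 − (-55205) = 55223. Step 2 — v_7(55223) = 4 (factor: 55223 = (7^4 · 23); the sign does not affect v_p). Step 3 — |x − y|_7 = 7^{-4} = 1/2401.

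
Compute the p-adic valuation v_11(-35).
v_11(-35) = 0

v_11(n) is the largest exponent k such that 11^k divides n. Factor out: -35 = -11^0 · 35. (Sign doesn't affect v_p.) So v_11(-35) = 0.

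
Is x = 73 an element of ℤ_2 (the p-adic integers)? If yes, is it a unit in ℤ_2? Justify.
x ∈ ℤ_2^× (unit); v_2(x) = 0

ℤ_2 = {x ∈ ℚ_2 : v_2(x) ≥ 0} and ℤ_2^× = {x ∈ ℤ_2 : v_2(x) = 0}. Here v_2(73) = v_2(num) − v_2(den) = 0; compare against these criteria.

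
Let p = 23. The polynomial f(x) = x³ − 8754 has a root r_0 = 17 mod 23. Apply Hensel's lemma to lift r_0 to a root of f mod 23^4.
r_3 = 151518 (mod 279841)

Hensel: r_{i+1} = r_i − f(r_i)/f′(r_i) mod 23^{i+2}, where f′(x) = 3x². Iterate:
  r_0 = 17 (mod 23)
  r_1 = 224 (mod 529)
  r_2 = 5514 (mod 12167)
  r_3 = 151518 (mod 279841)
Final: r = 151518 with f(r) ≡ 0 mod 23^4.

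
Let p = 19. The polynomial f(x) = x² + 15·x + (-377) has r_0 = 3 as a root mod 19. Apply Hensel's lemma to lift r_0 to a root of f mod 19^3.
r_2 = 3594 (mod 6859)

Hensel: r_{i+1} = r_i − f(r_i)·(f′(r_i))^{-1} mod 19^{i+2}, f′(x) = 2x + 15. Iterate:
  r_0 = 3 (mod 19)
  r_1 = 345 (mod 361)
  r_2 = 3594 (mod 6859)
Final: r = 3594 satisfies f(r) ≡ 0 mod 19^3.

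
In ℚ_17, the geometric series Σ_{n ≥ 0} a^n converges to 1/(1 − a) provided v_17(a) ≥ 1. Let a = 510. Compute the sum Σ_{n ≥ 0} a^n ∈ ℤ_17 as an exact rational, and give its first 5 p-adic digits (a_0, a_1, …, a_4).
Σ a^n = 1/(1 − a) = -1/509;  first 5 digits = (1, 13, 0, 6, 11)

v_17(a) = 1 ≥ 1, so the series converges in ℤ_17 to 1/(1 − a) = 1/(1 − 510) = -1/509. Expand this rational in ℤ_17: compute digits iteratively via d_i = x_i mod 17, x_{i+1} = (x_i − d_i)/17. The first 5 digits are (1, 13, 0, 6, 11).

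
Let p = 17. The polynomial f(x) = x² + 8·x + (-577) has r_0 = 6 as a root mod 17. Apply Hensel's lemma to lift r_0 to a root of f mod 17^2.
r_1 = 74 (mod 289)

Hensel: r_{i+1} = r_i − f(r_i)·(f′(r_i))^{-1} mod 17^{i+2}, f′(x) = 2x + 8. Iterate:
  r_0 = 6 (mod 17)
  r_1 = 74 (mod 289)
Final: r = 74 satisfies f(r) ≡ 0 mod 17^2.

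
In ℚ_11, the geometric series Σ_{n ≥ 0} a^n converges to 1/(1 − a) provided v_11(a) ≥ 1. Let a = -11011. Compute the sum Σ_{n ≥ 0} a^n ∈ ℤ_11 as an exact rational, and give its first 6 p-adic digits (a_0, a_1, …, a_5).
Σ a^n = 1/(1 − a) = 1/11012;  first 6 digits = (1, 0, 8, 2, 8, 4)

v_11(a) = 2 ≥ 1, so the series converges in ℤ_11 to 1/(1 − a) = 1/(1 − (-11011)) = 1/11012. Expand this rational in ℤ_11: compute digits iteratively via d_i = x_i mod 11, x_{i+1} = (x_i − d_i)/11. The first 6 digits are (1, 0, 8, 2, 8, 4).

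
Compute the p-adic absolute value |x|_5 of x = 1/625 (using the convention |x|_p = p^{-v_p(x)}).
|1/625|_5 = 625

Step 1 — compute v_5(x) by factoring powers of 5 out of the numerator and denominator: v_5(1/625) = -4. Step 2 — apply |x|_p = p^{-v_p(x)} = 5^{4} = 625.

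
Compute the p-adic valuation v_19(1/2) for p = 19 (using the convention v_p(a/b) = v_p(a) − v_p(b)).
v_19(1/2) = 0

Factor powers of 19 from the numerator and denominator of the reduced fraction: 1 = 19^0 · 1 and 2 = 19^0 · 2. Apply v_p(a/b) = v_p(a) − v_p(b): v_19(1/2) = 0 − 0 = 0.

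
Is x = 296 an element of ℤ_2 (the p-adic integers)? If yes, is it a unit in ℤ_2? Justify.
x ∈ ℤ_2 but not a unit; v_2(x) = 3 > 0

ℤ_2 = {x ∈ ℚ_2 : v_2(x) ≥ 0} and ℤ_2^× = {x ∈ ℤ_2 : v_2(x) = 0}. Here v_2(296) = v_2(num) − v_2(den) = 3; compare against these criteria.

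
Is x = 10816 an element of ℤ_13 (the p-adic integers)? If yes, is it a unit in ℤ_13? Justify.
x ∈ ℤ_13 but not a unit; v_13(x) = 2 > 0

ℤ_13 = {x ∈ ℚ_13 : v_13(x) ≥ 0} and ℤ_13^× = {x ∈ ℤ_13 : v_13(x) = 0}. Here v_13(10816) = v_13(num) − v_13(den) = 2; compare against these criteria.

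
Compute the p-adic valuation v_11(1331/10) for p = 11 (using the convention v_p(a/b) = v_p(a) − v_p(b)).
v_11(1331/10) = 3

Factor powers of 11 from the numerator and denominator of the reduced fraction: 1331 = 11^3 · 1 and 10 = 11^0 · 10. Apply v_p(a/b) = v_p(a) − v_p(b): v_11(1331/10) = 3 − 0 = 3.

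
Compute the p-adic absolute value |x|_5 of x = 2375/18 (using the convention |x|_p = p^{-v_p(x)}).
|2375/18|_5 = 1/125

Step 1 — compute v_5(x) by factoring powers of 5 out of the numerator and denominator: v_5(2375/18) = 3. Step 2 — apply |x|_p = p^{-v_p(x)} = 5^{-3} = 1/125.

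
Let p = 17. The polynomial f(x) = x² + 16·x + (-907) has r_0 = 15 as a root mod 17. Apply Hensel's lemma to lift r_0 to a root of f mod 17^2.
r_1 = 100 (mod 289)

Hensel: r_{i+1} = r_i − f(r_i)·(f′(r_i))^{-1} mod 17^{i+2}, f′(x) = 2x + 16. Iterate:
  r_0 = 15 (mod 17)
  r_1 = 100 (mod 289)
Final: r = 100 satisfies f(r) ≡ 0 mod 17^2.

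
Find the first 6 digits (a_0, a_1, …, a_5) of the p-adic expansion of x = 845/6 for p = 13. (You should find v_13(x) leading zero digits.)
(a_0, …, a_5) = (0, 0, 3, 2, 2, 2)

v_13(845/6) = 2, so a_0 = ... = a_1 = 0. Factor out: x = 13^2 · u with u = 5/6 a unit in ℤ_13. Expand u iteratively via a_{v+i} = u_i mod 13, u_{i+1} = (u_i − a_{v+i})/13:
  u_0 = 5/6;  a_2 = 3;  u_1 = (u_0 − 3)/13 = -1/6
  u_1 = -1/6;  a_3 = 2;  u_2 = (u_1 − 2)/13 = -1/6
  u_2 = -1/6;  a_4 = 2;  u_3 = (u_2 − 2)/13 = -1/6
  u_3 = -1/6;  a_5 = 2;  u_4 = (u_3 − 2)/13 = -1/6
Digits: (0, 0, 3, 2, 2, 2).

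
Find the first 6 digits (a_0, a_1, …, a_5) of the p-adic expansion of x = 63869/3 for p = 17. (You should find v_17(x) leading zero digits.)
(a_0, …, a_5) = (0, 0, 0, 10, 11, 5)

v_17(63869/3) = 3, so a_0 = ... = a_2 = 0. Factor out: x = 17^3 · u with u = 13/3 a unit in ℤ_17. Expand u iteratively via a_{v+i} = u_i mod 17, u_{i+1} = (u_i − a_{v+i})/17:
  u_0 = 13/3;  a_3 = 10;  u_1 = (u_0 − 10)/17 = -1/3
  u_1 = -1/3;  a_4 = 11;  u_2 = (u_1 − 11)/17 = -2/3
  u_2 = -2/3;  a_5 = 5;  u_3 = (u_2 − 5)/17 = -1/3
Digits: (0, 0, 0, 10, 11, 5).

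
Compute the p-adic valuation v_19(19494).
v_19(19494) = 2

v_19(n) is the largest exponent k such that 19^k divides n. Factor out: 19494 = 19^2 · 54. (Sign doesn't affect v_p.) So v_19(19494) = 2.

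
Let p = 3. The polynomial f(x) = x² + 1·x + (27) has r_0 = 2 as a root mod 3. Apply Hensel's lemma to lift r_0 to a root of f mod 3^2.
r_1 = 8 (mod 9)

Hensel: r_{i+1} = r_i − f(r_i)·(f′(r_i))^{-1} mod 3^{i+2}, f′(x) = 2x + 1. Iterate:
  r_0 = 2 (mod 3)
  r_1 = 8 (mod 9)
Final: r = 8 satisfies f(r) ≡ 0 mod 3^2.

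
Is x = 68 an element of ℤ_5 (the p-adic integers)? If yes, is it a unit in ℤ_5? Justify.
x ∈ ℤ_5^× (unit); v_5(x) = 0

ℤ_5 = {x ∈ ℚ_5 : v_5(x) ≥ 0} and ℤ_5^× = {x ∈ ℤ_5 : v_5(x) = 0}. Here v_5(68) = v_5(num) − v_5(den) = 0; compare against these criteria.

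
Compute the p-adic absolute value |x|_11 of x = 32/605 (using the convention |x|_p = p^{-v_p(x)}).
|32/605|_11 = 121

Step 1 — compute v_11(x) by factoring powers of 11 out of the numerator and denominator: v_11(32/605) = -2. Step 2 — apply |x|_p = p^{-v_p(x)} = 11^{2} = 121.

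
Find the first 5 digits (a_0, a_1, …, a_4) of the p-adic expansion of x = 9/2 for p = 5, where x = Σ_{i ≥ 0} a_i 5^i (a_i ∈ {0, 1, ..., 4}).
(a_0, …, a_4) = (2, 3, 2, 2, 2)

v_5(9/2) = 0 (numerator and denominator both coprime to 5), so x ∈ ℤ_5^×. Compute digits iteratively via a_i = x_i mod 5, x_{i+1} = (x_i − a_i)/5, with x_0 = x:
  x_0 = 9/2;  a_0 = 2;  x_1 = (x_0 − 2)/5 = 1/2
  x_1 = 1/2;  a_1 = 3;  x_2 = (x_1 − 3)/5 = -1/2
  x_2 = -1/2;  a_2 = 2;  x_3 = (x_2 − 2)/5 = -1/2
  x_3 = -1/2;  a_3 = 2;  x_4 = (x_3 − 2)/5 = -1/2
  x_4 = -1/2;  a_4 = 2;  x_5 = (x_4 − 2)/5 = -1/2
Digits: (2, 3, 2, 2, 2).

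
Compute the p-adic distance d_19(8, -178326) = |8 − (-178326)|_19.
d_19(8, -178326) = 1/6859

Step 1 — x − y = 8 − (-178326) = 178334. Step 2 — v_19(178334) = 3 (factor: 178334 = (19^3 · 26); the sign does not affect v_p). Step 3 — |x − y|_19 = 19^{-3} = 1/6859.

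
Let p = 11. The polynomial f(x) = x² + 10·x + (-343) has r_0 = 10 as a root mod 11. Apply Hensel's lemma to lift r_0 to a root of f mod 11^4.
r_3 = 2463 (mod 14641)

Hensel: r_{i+1} = r_i − f(r_i)·(f′(r_i))^{-1} mod 11^{i+2}, f′(x) = 2x + 10. Iterate:
  r_0 = 10 (mod 11)
  r_1 = 43 (mod 121)
  r_2 = 1132 (mod 1331)
  r_3 = 2463 (mod 14641)
Final: r = 2463 satisfies f(r) ≡ 0 mod 11^4.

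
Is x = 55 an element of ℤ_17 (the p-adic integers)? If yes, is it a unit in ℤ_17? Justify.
x ∈ ℤ_17^× (unit); v_17(x) = 0

ℤ_17 = {x ∈ ℚ_17 : v_17(x) ≥ 0} and ℤ_17^× = {x ∈ ℤ_17 : v_17(x) = 0}. Here v_17(55) = v_17(num) − v_17(den) = 0; compare against these criteria.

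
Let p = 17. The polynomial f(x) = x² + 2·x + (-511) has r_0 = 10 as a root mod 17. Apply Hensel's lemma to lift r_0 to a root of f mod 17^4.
r_3 = 29335 (mod 83521)

Hensel: r_{i+1} = r_i − f(r_i)·(f′(r_i))^{-1} mod 17^{i+2}, f′(x) = 2x + 2. Iterate:
  r_0 = 10 (mod 17)
  r_1 = 146 (mod 289)
  r_2 = 4770 (mod 4913)
  r_3 = 29335 (mod 83521)
Final: r = 29335 satisfies f(r) ≡ 0 mod 17^4.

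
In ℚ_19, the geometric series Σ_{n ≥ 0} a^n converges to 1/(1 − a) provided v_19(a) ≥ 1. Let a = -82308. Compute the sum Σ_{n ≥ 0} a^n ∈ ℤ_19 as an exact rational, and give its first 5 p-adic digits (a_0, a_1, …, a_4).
Σ a^n = 1/(1 − a) = 1/82309;  first 5 digits = (1, 0, 0, 7, 18)

v_19(a) = 3 ≥ 1, so the series converges in ℤ_19 to 1/(1 − a) = 1/(1 − (-82308)) = 1/82309. Expand this rational in ℤ_19: compute digits iteratively via d_i = x_i mod 19, x_{i+1} = (x_i − d_i)/19. The first 5 digits are (1, 0, 0, 7, 18).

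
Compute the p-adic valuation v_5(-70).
v_5(-70) = 1

v_5(n) is the largest exponent k such that 5^k divides n. Factor out: -70 = -5^1 · 14. (Sign doesn't affect v_p.) So v_5(-70) = 1.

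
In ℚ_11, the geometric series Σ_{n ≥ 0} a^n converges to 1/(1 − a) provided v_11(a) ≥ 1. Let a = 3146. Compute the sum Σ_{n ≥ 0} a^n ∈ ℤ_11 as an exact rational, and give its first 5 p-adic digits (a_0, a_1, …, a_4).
Σ a^n = 1/(1 − a) = -1/3145;  first 5 digits = (1, 0, 4, 2, 5)

v_11(a) = 2 ≥ 1, so the series converges in ℤ_11 to 1/(1 − a) = 1/(1 − 3146) = -1/3145. Expand this rational in ℤ_11: compute digits iteratively via d_i = x_i mod 11, x_{i+1} = (x_i − d_i)/11. The first 5 digits are (1, 0, 4, 2, 5).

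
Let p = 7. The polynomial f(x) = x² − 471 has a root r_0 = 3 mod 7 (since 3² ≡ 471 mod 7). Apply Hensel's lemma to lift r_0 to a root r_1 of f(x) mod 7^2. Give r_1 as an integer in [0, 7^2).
r_1 = 31 (mod 49)

Hensel's recurrence: r_{i+1} = r_i − f(r_i)·(f′(r_i))^{-1} mod 7^{i+2}, with f′(x) = 2x. Iterate:
  r_0 = 3 (mod 7)
  r_1 = 31 (mod 49)
Final: r_1 = 31, and one checks f(r_1) ≡ 0 mod 7^2.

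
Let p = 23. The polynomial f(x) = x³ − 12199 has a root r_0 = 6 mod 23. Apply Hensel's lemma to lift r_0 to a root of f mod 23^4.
r_3 = 67971 (mod 279841)

Hensel: r_{i+1} = r_i − f(r_i)/f′(r_i) mod 23^{i+2}, where f′(x) = 3x². Iterate:
  r_0 = 6 (mod 23)
  r_1 = 259 (mod 529)
  r_2 = 7136 (mod 12167)
  r_3 = 67971 (mod 279841)
Final: r = 67971 with f(r) ≡ 0 mod 23^4.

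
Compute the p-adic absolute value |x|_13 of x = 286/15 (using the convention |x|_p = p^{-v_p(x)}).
|286/15|_13 = 1/13

Step 1 — compute v_13(x) by factoring powers of 13 out of the numerator and denominator: v_13(286/15) = 1. Step 2 — apply |x|_p = p^{-v_p(x)} = 13^{-1} = 1/13.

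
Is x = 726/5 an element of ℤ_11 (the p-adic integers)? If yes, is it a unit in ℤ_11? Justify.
x ∈ ℤ_11 but not a unit; v_11(x) = 2 > 0

ℤ_11 = {x ∈ ℚ_11 : v_11(x) ≥ 0} and ℤ_11^× = {x ∈ ℤ_11 : v_11(x) = 0}. Here v_11(726/5) = v_11(num) − v_11(den) = 2; compare against these criteria.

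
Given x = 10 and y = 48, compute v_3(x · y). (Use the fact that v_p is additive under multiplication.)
v_3(480) = 1

v_p(x) = 0 (factor: 10 = 3^0 · 10); v_p(y) = 1 (factor: 48 = 3^1 · 16). Additivity: v_p(xy) = v_p(x) + v_p(y) = 0 + 1 = 1. (Direct check: xy = 480 = 3^1 · (160).)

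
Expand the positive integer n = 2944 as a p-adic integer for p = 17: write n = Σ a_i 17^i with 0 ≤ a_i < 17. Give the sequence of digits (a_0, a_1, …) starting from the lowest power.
(a_0, a_1, …) = (3, 3, 10)

Repeated division by 17 gives the digits low-to-high: 2944 = 3 + 3·17^1 + 10·17^2. Digit sequence: (3, 3, 10).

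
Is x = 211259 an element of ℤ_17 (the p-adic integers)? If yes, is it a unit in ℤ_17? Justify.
x ∈ ℤ_17 but not a unit; v_17(x) = 3 > 0

ℤ_17 = {x ∈ ℚ_17 : v_17(x) ≥ 0} and ℤ_17^× = {x ∈ ℤ_17 : v_17(x) = 0}. Here v_17(211259) = v_17(num) − v_17(den) = 3; compare against these criteria.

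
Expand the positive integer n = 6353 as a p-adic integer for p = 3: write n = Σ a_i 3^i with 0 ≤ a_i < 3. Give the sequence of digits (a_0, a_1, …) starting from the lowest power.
(a_0, a_1, …) = (2, 2, 0, 1, 0, 2, 2, 2)

Repeated division by 3 gives the digits low-to-high: 6353 = 2 + 2·3^1 + 1·3^3 + 2·3^5 + 2·3^6 + 2·3^7. Digit sequence: (2, 2, 0, 1, 0, 2, 2, 2).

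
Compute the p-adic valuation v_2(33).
v_2(33) = 0

v_2(n) is the largest exponent k such that 2^k divides n. Factor out: 33 = 2^0 · 33. (Sign doesn't affect v_p.) So v_2(33) = 0.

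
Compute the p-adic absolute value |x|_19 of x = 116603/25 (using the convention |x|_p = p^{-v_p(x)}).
|116603/25|_19 = 1/6859

Step 1 — compute v_19(x) by factoring powers of 19 out of the numerator and denominator: v_19(116603/25) = 3. Step 2 — apply |x|_p = p^{-v_p(x)} = 19^{-3} = 1/6859.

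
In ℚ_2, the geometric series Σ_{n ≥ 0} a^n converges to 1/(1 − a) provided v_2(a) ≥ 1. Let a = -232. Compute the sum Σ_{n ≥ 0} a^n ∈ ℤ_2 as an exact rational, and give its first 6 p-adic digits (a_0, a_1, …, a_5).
Σ a^n = 1/(1 − a) = 1/233;  first 6 digits = (1, 0, 0, 1, 1, 0)

v_2(a) = 3 ≥ 1, so the series converges in ℤ_2 to 1/(1 − a) = 1/(1 − (-232)) = 1/233. Expand this rational in ℤ_2: compute digits iteratively via d_i = x_i mod 2, x_{i+1} = (x_i − d_i)/2. The first 6 digits are (1, 0, 0, 1, 1, 0).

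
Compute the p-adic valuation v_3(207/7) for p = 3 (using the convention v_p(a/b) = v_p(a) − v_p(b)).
v_3(207/7) = 2

Factor powers of 3 from the numerator and denominator of the reduced fraction: 207 = 3^2 · 23 and 7 = 3^0 · 7. Apply v_p(a/b) = v_p(a) − v_p(b): v_3(207/7) = 2 − 0 = 2.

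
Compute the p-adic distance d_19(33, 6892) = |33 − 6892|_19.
d_19(33, 6892) = 1/6859

Step 1 — x − y = 33 − 6892 = -6859. Step 2 — v_19(-6859) = 3 (factor: -6859 = −(19^3 · 1); the sign does not affect v_p). Step 3 — |x − y|_19 = 19^{-3} = 1/6859.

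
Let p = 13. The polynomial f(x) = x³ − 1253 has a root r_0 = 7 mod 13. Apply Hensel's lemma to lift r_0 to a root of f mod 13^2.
r_1 = 150 (mod 169)

Hensel: r_{i+1} = r_i − f(r_i)/f′(r_i) mod 13^{i+2}, where f′(x) = 3x². Iterate:
  r_0 = 7 (mod 13)
  r_1 = 150 (mod 169)
Final: r = 150 with f(r) ≡ 0 mod 13^2.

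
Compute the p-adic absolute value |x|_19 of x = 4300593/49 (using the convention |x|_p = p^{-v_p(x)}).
|4300593/49|_19 = 1/130321

Step 1 — compute v_19(x) by factoring powers of 19 out of the numerator and denominator: v_19(4300593/49) = 4. Step 2 — apply |x|_p = p^{-v_p(x)} = 19^{-4} = 1/130321.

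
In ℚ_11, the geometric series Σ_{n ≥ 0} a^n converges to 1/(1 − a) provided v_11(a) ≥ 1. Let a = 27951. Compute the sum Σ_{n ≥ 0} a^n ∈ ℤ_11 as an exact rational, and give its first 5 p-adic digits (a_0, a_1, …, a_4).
Σ a^n = 1/(1 − a) = -1/27950;  first 5 digits = (1, 0, 0, 10, 1)

v_11(a) = 3 ≥ 1, so the series converges in ℤ_11 to 1/(1 − a) = 1/(1 − 27951) = -1/27950. Expand this rational in ℤ_11: compute digits iteratively via d_i = x_i mod 11, x_{i+1} = (x_i − d_i)/11. The first 5 digits are (1, 0, 0, 10, 1).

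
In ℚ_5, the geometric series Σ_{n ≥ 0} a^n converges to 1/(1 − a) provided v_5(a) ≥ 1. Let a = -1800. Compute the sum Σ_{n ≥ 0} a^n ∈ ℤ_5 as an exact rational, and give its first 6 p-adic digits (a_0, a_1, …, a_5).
Σ a^n = 1/(1 − a) = 1/1801;  first 6 digits = (1, 0, 3, 0, 1, 1)

v_5(a) = 2 ≥ 1, so the series converges in ℤ_5 to 1/(1 − a) = 1/(1 − (-1800)) = 1/1801. Expand this rational in ℤ_5: compute digits iteratively via d_i = x_i mod 5, x_{i+1} = (x_i − d_i)/5. The first 6 digits are (1, 0, 3, 0, 1, 1).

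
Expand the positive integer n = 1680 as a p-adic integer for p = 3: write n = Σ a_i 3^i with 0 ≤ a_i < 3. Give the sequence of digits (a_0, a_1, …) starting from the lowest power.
(a_0, a_1, …) = (0, 2, 0, 2, 2, 0, 2)

Repeated division by 3 gives the digits low-to-high: 1680 = 2·3^1 + 2·3^3 + 2·3^4 + 2·3^6. Digit sequence: (0, 2, 0, 2, 2, 0, 2).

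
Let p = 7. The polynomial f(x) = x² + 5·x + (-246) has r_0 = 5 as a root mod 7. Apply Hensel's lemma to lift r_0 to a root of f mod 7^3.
r_2 = 201 (mod 343)

Hensel: r_{i+1} = r_i − f(r_i)·(f′(r_i))^{-1} mod 7^{i+2}, f′(x) = 2x + 5. Iterate:
  r_0 = 5 (mod 7)
  r_1 = 5 (mod 49)
  r_2 = 201 (mod 343)
Final: r = 201 satisfies f(r) ≡ 0 mod 7^3.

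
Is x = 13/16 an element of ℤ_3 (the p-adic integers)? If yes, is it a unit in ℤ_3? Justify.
x ∈ ℤ_3^× (unit); v_3(x) = 0

ℤ_3 = {x ∈ ℚ_3 : v_3(x) ≥ 0} and ℤ_3^× = {x ∈ ℤ_3 : v_3(x) = 0}. Here v_3(13/16) = v_3(num) − v_3(den) = 0; compare against these criteria.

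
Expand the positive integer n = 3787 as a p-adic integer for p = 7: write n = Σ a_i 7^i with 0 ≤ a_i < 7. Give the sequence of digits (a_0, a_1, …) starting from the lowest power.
(a_0, a_1, …) = (0, 2, 0, 4, 1)

Repeated division by 7 gives the digits low-to-high: 3787 = 2·7^1 + 4·7^3 + 1·7^4. Digit sequence: (0, 2, 0, 4, 1).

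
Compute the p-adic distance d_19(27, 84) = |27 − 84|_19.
d_19(27, 84) = 1/19

Step 1 — x − y = 27 − 84 = -57. Step 2 — v_19(-57) = 1 (factor: -57 = −(19^1 · 3); the sign does not affect v_p). Step 3 — |x − y|_19 = 19^{-1} = 1/19.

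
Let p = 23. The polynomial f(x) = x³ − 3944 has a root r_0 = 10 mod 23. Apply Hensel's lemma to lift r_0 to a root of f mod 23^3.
r_2 = 5599 (mod 12167)

Hensel: r_{i+1} = r_i − f(r_i)/f′(r_i) mod 23^{i+2}, where f′(x) = 3x². Iterate:
  r_0 = 10 (mod 23)
  r_1 = 309 (mod 529)
  r_2 = 5599 (mod 12167)
Final: r = 5599 with f(r) ≡ 0 mod 23^3.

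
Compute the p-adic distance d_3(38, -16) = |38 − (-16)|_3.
d_3(38, -16) = 1/27

Step 1 — x − y = 38 − (-16) = 54. Step 2 — v_3(54) = 3 (factor: 54 = (3^3 · 2); the sign does not affect v_p). Step 3 — |x − y|_3 = 3^{-3} = 1/27.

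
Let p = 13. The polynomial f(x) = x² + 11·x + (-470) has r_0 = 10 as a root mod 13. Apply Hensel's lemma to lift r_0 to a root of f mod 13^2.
r_1 = 62 (mod 169)

Hensel: r_{i+1} = r_i − f(r_i)·(f′(r_i))^{-1} mod 13^{i+2}, f′(x) = 2x + 11. Iterate:
  r_0 = 10 (mod 13)
  r_1 = 62 (mod 169)
Final: r = 62 satisfies f(r) ≡ 0 mod 13^2.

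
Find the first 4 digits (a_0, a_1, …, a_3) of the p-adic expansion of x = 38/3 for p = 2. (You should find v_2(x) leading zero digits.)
(a_0, …, a_3) = (0, 1, 0, 0)

v_2(38/3) = 1, so a_0 = ... = a_0 = 0. Factor out: x = 2^1 · u with u = 19/3 a unit in ℤ_2. Expand u iteratively via a_{v+i} = u_i mod 2, u_{i+1} = (u_i − a_{v+i})/2:
  u_0 = 19/3;  a_1 = 1;  u_1 = (u_0 − 1)/2 = 8/3
  u_1 = 8/3;  a_2 = 0;  u_2 = (u_1 − 0)/2 = 4/3
  u_2 = 4/3;  a_3 = 0;  u_3 = (u_2 − 0)/2 = 2/3
Digits: (0, 1, 0, 0).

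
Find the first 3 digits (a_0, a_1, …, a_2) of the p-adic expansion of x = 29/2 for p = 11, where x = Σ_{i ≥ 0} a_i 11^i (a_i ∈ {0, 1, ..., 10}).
(a_0, …, a_2) = (9, 6, 5)

v_11(29/2) = 0 (numerator and denominator both coprime to 11), so x ∈ ℤ_11^×. Compute digits iteratively via a_i = x_i mod 11, x_{i+1} = (x_i − a_i)/11, with x_0 = x:
  x_0 = 29/2;  a_0 = 9;  x_1 = (x_0 − 9)/11 = 1/2
  x_1 = 1/2;  a_1 = 6;  x_2 = (x_1 − 6)/11 = -1/2
  x_2 = -1/2;  a_2 = 5;  x_3 = (x_2 − 5)/11 = -1/2
Digits: (9, 6, 5).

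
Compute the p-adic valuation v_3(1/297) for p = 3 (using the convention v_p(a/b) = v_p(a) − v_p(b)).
v_3(1/297) = -3

Factor powers of 3 from the numerator and denominator of the reduced fraction: 1 = 3^0 · 1 and 297 = 3^3 · 11. Apply v_p(a/b) = v_p(a) − v_p(b): v_3(1/297) = 0 − 3 = -3.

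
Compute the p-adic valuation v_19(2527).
v_19(2527) = 2

v_19(n) is the largest exponent k such that 19^k divides n. Factor out: 2527 = 19^2 · 7. (Sign doesn't affect v_p.) So v_19(2527) = 2.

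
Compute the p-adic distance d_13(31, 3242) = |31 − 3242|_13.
d_13(31, 3242) = 1/169

Step 1 — x − y = 31 − 3242 = -3211. Step 2 — v_13(-3211) = 2 (factor: -3211 = −(13^2 · 19); the sign does not affect v_p). Step 3 — |x − y|_13 = 13^{-2} = 1/169.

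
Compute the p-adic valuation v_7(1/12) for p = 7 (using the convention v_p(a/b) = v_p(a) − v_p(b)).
v_7(1/12) = 0

Factor powers of 7 from the numerator and denominator of the reduced fraction: 1 = 7^0 · 1 and 12 = 7^0 · 12. Apply v_p(a/b) = v_p(a) − v_p(b): v_7(1/12) = 0 − 0 = 0.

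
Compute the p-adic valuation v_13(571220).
v_13(571220) = 4

v_13(n) is the largest exponent k such that 13^k divides n. Factor out: 571220 = 13^4 · 20. (Sign doesn't affect v_p.) So v_13(571220) = 4.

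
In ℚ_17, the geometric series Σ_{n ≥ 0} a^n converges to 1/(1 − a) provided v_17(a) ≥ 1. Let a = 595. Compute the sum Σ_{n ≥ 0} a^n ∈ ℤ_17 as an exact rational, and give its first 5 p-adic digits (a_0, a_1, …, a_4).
Σ a^n = 1/(1 − a) = -1/594;  first 5 digits = (1, 1, 3, 5, 11)

v_17(a) = 1 ≥ 1, so the series converges in ℤ_17 to 1/(1 − a) = 1/(1 − 595) = -1/594. Expand this rational in ℤ_17: compute digits iteratively via d_i = x_i mod 17, x_{i+1} = (x_i − d_i)/17. The first 5 digits are (1, 1, 3, 5, 11).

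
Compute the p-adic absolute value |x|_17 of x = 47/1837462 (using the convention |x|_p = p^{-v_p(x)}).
|47/1837462|_17 = 83521

Step 1 — compute v_17(x) by factoring powers of 17 out of the numerator and denominator: v_17(47/1837462) = -4. Step 2 — apply |x|_p = p^{-v_p(x)} = 17^{4} = 83521.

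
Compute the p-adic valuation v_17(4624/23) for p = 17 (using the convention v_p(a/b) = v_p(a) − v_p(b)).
v_17(4624/23) = 2

Factor powers of 17 from the numerator and denominator of the reduced fraction: 4624 = 17^2 · 16 and 23 = 17^0 · 23. Apply v_p(a/b) = v_p(a) − v_p(b): v_17(4624/23) = 2 − 0 = 2.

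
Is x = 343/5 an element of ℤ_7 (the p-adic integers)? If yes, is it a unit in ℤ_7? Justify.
x ∈ ℤ_7 but not a unit; v_7(x) = 3 > 0

ℤ_7 = {x ∈ ℚ_7 : v_7(x) ≥ 0} and ℤ_7^× = {x ∈ ℤ_7 : v_7(x) = 0}. Here v_7(343/5) = v_7(num) − v_7(den) = 3; compare against these criteria.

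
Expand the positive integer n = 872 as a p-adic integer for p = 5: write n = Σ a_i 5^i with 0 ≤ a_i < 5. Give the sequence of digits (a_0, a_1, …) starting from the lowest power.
(a_0, a_1, …) = (2, 4, 4, 1, 1)

Repeated division by 5 gives the digits low-to-high: 872 = 2 + 4·5^1 + 4·5^2 + 1·5^3 + 1·5^4. Digit sequence: (2, 4, 4, 1, 1).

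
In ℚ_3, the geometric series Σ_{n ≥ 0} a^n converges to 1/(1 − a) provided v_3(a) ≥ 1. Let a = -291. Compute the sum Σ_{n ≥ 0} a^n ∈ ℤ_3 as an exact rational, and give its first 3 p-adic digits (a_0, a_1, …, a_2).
Σ a^n = 1/(1 − a) = 1/292;  first 3 digits = (1, 2, 1)

v_3(a) = 1 ≥ 1, so the series converges in ℤ_3 to 1/(1 − a) = 1/(1 − (-291)) = 1/292. Expand this rational in ℤ_3: compute digits iteratively via d_i = x_i mod 3, x_{i+1} = (x_i − d_i)/3. The first 3 digits are (1, 2, 1).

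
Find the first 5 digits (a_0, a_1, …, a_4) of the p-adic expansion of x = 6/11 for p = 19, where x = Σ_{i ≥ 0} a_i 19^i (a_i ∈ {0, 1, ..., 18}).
(a_0, …, a_4) = (4, 5, 17, 6, 10)

v_19(6/11) = 0 (numerator and denominator both coprime to 19), so x ∈ ℤ_19^×. Compute digits iteratively via a_i = x_i mod 19, x_{i+1} = (x_i − a_i)/19, with x_0 = x:
  x_0 = 6/11;  a_0 = 4;  x_1 = (x_0 − 4)/19 = -2/11
  x_1 = -2/11;  a_1 = 5;  x_2 = (x_1 − 5)/19 = -3/11
  x_2 = -3/11;  a_2 = 17;  x_3 = (x_2 − 17)/19 = -10/11
  x_3 = -10/11;  a_3 = 6;  x_4 = (x_3 − 6)/19 = -4/11
  x_4 = -4/11;  a_4 = 10;  x_5 = (x_4 − 10)/19 = -6/11
Digits: (4, 5, 17, 6, 10).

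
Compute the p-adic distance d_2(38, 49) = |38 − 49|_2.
d_2(38, 49) = 1

Step 1 — x − y = 38 − 49 = -11. Step 2 — v_2(-11) = 0 (factor: -11 = −(2^0 · 11); the sign does not affect v_p). Step 3 — |x − y|_2 = 2^{0} = 1.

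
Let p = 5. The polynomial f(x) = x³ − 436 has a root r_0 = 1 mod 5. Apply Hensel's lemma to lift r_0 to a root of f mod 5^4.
r_3 = 371 (mod 625)

Hensel: r_{i+1} = r_i − f(r_i)/f′(r_i) mod 5^{i+2}, where f′(x) = 3x². Iterate:
  r_0 = 1 (mod 5)
  r_1 = 21 (mod 25)
  r_2 = 121 (mod 125)
  r_3 = 371 (mod 625)
Final: r = 371 with f(r) ≡ 0 mod 5^4.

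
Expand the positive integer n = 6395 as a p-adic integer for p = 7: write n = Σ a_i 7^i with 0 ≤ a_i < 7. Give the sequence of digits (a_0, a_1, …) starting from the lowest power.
(a_0, a_1, …) = (4, 3, 4, 4, 2)

Repeated division by 7 gives the digits low-to-high: 6395 = 4 + 3·7^1 + 4·7^2 + 4·7^3 + 2·7^4. Digit sequence: (4, 3, 4, 4, 2).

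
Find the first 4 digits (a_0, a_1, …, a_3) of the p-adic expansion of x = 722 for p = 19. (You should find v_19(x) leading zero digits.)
(a_0, …, a_3) = (0, 0, 2, 0)

v_19(722) = 2, so a_0 = ... = a_1 = 0. Factor out: x = 19^2 · u with u = 2 a unit in ℤ_19. Expand u iteratively via a_{v+i} = u_i mod 19, u_{i+1} = (u_i − a_{v+i})/19:
  u_0 = 2;  a_2 = 2;  u_1 = (u_0 − 2)/19 = 0
  u_1 = 0;  a_3 = 0;  u_2 = (u_1 − 0)/19 = 0
Digits: (0, 0, 2, 0).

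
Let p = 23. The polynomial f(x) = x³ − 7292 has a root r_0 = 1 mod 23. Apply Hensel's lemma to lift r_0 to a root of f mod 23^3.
r_2 = 11777 (mod 12167)

Hensel: r_{i+1} = r_i − f(r_i)/f′(r_i) mod 23^{i+2}, where f′(x) = 3x². Iterate:
  r_0 = 1 (mod 23)
  r_1 = 139 (mod 529)
  r_2 = 11777 (mod 12167)
Final: r = 11777 with f(r) ≡ 0 mod 23^3.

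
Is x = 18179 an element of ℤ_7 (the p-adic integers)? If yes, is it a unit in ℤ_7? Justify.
x ∈ ℤ_7 but not a unit; v_7(x) = 3 > 0

ℤ_7 = {x ∈ ℚ_7 : v_7(x) ≥ 0} and ℤ_7^× = {x ∈ ℤ_7 : v_7(x) = 0}. Here v_7(18179) = v_7(num) − v_7(den) = 3; compare against these criteria.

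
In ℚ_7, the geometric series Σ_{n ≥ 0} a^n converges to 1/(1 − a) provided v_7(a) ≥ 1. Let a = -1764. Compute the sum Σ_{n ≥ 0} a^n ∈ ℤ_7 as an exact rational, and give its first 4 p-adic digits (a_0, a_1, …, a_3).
Σ a^n = 1/(1 − a) = 1/1765;  first 4 digits = (1, 0, 6, 1)

v_7(a) = 2 ≥ 1, so the series converges in ℤ_7 to 1/(1 − a) = 1/(1 − (-1764)) = 1/1765. Expand this rational in ℤ_7: compute digits iteratively via d_i = x_i mod 7, x_{i+1} = (x_i − d_i)/7. The first 4 digits are (1, 0, 6, 1).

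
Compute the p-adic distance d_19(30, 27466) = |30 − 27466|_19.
d_19(30, 27466) = 1/6859

Step 1 — x − y = 30 − 27466 = -27436. Step 2 — v_19(-27436) = 3 (factor: -27436 = −(19^3 · 4); the sign does not affect v_p). Step 3 — |x − y|_19 = 19^{-3} = 1/6859.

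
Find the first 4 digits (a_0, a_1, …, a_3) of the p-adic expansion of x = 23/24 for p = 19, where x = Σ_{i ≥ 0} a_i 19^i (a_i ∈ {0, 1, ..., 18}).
(a_0, …, a_3) = (16, 0, 15, 0)

v_19(23/24) = 0 (numerator and denominator both coprime to 19), so x ∈ ℤ_19^×. Compute digits iteratively via a_i = x_i mod 19, x_{i+1} = (x_i − a_i)/19, with x_0 = x:
  x_0 = 23/24;  a_0 = 16;  x_1 = (x_0 − 16)/19 = -19/24
  x_1 = -19/24;  a_1 = 0;  x_2 = (x_1 − 0)/19 = -1/24
  x_2 = -1/24;  a_2 = 15;  x_3 = (x_2 − 15)/19 = -19/24
  x_3 = -19/24;  a_3 = 0;  x_4 = (x_3 − 0)/19 = -1/24
Digits: (16, 0, 15, 0).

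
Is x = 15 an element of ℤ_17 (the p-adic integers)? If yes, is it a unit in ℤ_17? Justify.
x ∈ ℤ_17^× (unit); v_17(x) = 0

ℤ_17 = {x ∈ ℚ_17 : v_17(x) ≥ 0} and ℤ_17^× = {x ∈ ℤ_17 : v_17(x) = 0}. Here v_17(15) = v_17(num) − v_17(den) = 0; compare against these criteria.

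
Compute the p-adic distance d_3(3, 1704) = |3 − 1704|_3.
d_3(3, 1704) = 1/243

Step 1 — x − y = 3 − 1704 = -1701. Step 2 — v_3(-1701) = 5 (factor: -1701 = −(3^5 · 7); the sign does not affect v_p). Step 3 — |x − y|_3 = 3^{-5} = 1/243.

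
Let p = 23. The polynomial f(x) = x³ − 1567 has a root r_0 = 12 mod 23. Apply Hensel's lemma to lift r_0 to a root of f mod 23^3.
r_2 = 8085 (mod 12167)

Hensel: r_{i+1} = r_i − f(r_i)/f′(r_i) mod 23^{i+2}, where f′(x) = 3x². Iterate:
  r_0 = 12 (mod 23)
  r_1 = 150 (mod 529)
  r_2 = 8085 (mod 12167)
Final: r = 8085 with f(r) ≡ 0 mod 23^3.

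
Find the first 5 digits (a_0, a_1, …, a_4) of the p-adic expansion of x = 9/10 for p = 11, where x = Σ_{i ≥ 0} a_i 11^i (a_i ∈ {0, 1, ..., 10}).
(a_0, …, a_4) = (2, 1, 1, 1, 1)

v_11(9/10) = 0 (numerator and denominator both coprime to 11), so x ∈ ℤ_11^×. Compute digits iteratively via a_i = x_i mod 11, x_{i+1} = (x_i − a_i)/11, with x_0 = x:
  x_0 = 9/10;  a_0 = 2;  x_1 = (x_0 − 2)/11 = -1/10
  x_1 = -1/10;  a_1 = 1;  x_2 = (x_1 − 1)/11 = -1/10
  x_2 = -1/10;  a_2 = 1;  x_3 = (x_2 − 1)/11 = -1/10
  x_3 = -1/10;  a_3 = 1;  x_4 = (x_3 − 1)/11 = -1/10
  x_4 = -1/10;  a_4 = 1;  x_5 = (x_4 − 1)/11 = -1/10
Digits: (2, 1, 1, 1, 1).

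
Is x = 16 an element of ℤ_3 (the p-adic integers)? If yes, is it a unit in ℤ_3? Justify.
x ∈ ℤ_3^× (unit); v_3(x) = 0

ℤ_3 = {x ∈ ℚ_3 : v_3(x) ≥ 0} and ℤ_3^× = {x ∈ ℤ_3 : v_3(x) = 0}. Here v_3(16) = v_3(num) − v_3(den) = 0; compare against these criteria.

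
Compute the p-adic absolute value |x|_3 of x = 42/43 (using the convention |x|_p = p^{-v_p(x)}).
|42/43|_3 = 1/3

Step 1 — compute v_3(x) by factoring powers of 3 out of the numerator and denominator: v_3(42/43) = 1. Step 2 — apply |x|_p = p^{-v_p(x)} = 3^{-1} = 1/3.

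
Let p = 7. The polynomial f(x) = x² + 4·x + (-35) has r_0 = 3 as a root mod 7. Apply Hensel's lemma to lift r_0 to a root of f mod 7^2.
r_1 = 24 (mod 49)

Hensel: r_{i+1} = r_i − f(r_i)·(f′(r_i))^{-1} mod 7^{i+2}, f′(x) = 2x + 4. Iterate:
  r_0 = 3 (mod 7)
  r_1 = 24 (mod 49)
Final: r = 24 satisfies f(r) ≡ 0 mod 7^2.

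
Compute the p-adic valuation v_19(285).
v_19(285) = 1

v_19(n) is the largest exponent k such that 19^k divides n. Factor out: 285 = 19^1 · 15. (Sign doesn't affect v_p.) So v_19(285) = 1.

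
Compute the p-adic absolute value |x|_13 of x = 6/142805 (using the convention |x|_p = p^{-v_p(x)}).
|6/142805|_13 = 28561

Step 1 — compute v_13(x) by factoring powers of 13 out of the numerator and denominator: v_13(6/142805) = -4. Step 2 — apply |x|_p = p^{-v_p(x)} = 13^{4} = 28561.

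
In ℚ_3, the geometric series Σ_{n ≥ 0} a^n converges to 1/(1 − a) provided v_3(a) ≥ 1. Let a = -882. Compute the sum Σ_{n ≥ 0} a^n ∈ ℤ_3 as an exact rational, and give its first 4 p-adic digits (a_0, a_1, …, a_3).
Σ a^n = 1/(1 − a) = 1/883;  first 4 digits = (1, 0, 1, 0)

v_3(a) = 2 ≥ 1, so the series converges in ℤ_3 to 1/(1 − a) = 1/(1 − (-882)) = 1/883. Expand this rational in ℤ_3: compute digits iteratively via d_i = x_i mod 3, x_{i+1} = (x_i − d_i)/3. The first 4 digits are (1, 0, 1, 0).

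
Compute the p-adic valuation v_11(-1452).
v_11(-1452) = 2

v_11(n) is the largest exponent k such that 11^k divides n. Factor out: -1452 = -11^2 · 12. (Sign doesn't affect v_p.) So v_11(-1452) = 2.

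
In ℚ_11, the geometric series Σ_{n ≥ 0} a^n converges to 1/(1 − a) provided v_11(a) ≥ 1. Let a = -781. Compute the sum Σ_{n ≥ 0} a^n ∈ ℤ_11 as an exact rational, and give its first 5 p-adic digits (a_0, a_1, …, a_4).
Σ a^n = 1/(1 − a) = 1/782;  first 5 digits = (1, 6, 7, 2, 7)

v_11(a) = 1 ≥ 1, so the series converges in ℤ_11 to 1/(1 − a) = 1/(1 − (-781)) = 1/782. Expand this rational in ℤ_11: compute digits iteratively via d_i = x_i mod 11, x_{i+1} = (x_i − d_i)/11. The first 5 digits are (1, 6, 7, 2, 7).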